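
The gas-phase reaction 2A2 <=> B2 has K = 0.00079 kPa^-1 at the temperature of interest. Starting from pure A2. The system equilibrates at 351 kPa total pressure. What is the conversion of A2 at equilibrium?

Let X = conversion of A2 (basis 1 mol A2); extent of reaction ξ = 0.5X.
At extent ξ: n_A2 = 1 − X; n_B2 = 0.5X.
n_T = Σnᵢ = 1 − 0.5X.
y_i = n_i/n_T, p_i = y_i·P. K = p_B2 / (p_A2^2).
Substituting and setting equal to 0.00079 kPa^-1 gives a polynomial in X; the root in (0,1) is X = 0.311.

X = 0.311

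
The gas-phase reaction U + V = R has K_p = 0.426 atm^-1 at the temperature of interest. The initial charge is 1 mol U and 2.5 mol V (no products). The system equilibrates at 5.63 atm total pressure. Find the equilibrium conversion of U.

Take 1 mol U as basis and let X be its fractional conversion, so ξ = X.
Mole table: n_U = 1 − X; n_V = 2.5 − X; n_R = X.
Summing: n_T = 3.5 − X.
Mole fractions y_i = n_i/n_T; K_p = p_R / (p_U p_V) with p_i = y_i·P.
Substituting and setting equal to 0.426 atm^-1 gives a polynomial in X; the root in (0,1) is X = 0.611.

X = 0.611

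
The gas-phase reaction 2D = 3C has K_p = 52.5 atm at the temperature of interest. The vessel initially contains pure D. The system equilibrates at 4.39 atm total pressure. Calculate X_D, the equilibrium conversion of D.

X = 0.721

Take 1 mol D as basis and let X be its fractional conversion, so ξ = 0.5X.
Mole table: n_D = 1 − X; n_C = 1.5X.
n_T = Σnᵢ = 1 + 0.5X.
With p_i = (n_i/n_T)P, K_p = p_C^3 / (p_D^2).
Substituting and setting equal to 52.5 atm gives a polynomial in X; the root in (0,1) is X = 0.721.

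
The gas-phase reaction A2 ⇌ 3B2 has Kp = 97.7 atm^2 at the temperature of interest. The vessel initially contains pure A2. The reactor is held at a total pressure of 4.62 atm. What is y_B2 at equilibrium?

Basis: 1 mol A2 initially; let X = conversion of A2. Extent ξ = X.
Mole table: n_A2 = 1 − X; n_B2 = 3X.
Total moles n_T = 1 + 2X.
y_i = n_i/n_T, p_i = y_i·P. Kp = p_B2^3 / (p_A2).
Equating to 97.7 atm^2 and solving on 0 < X < 1: X = 0.673.
Then n_B2 = 2.02, n_T = 2.35, so y_B2 = 0.861.

y_B2 = 0.861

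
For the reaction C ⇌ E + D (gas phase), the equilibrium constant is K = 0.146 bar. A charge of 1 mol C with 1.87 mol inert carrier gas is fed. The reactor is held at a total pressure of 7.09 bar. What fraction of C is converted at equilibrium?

Take 1 mol C as basis and let X be its fractional conversion, so ξ = X.
Moles: n_C = 1 − X; n_E = X; n_D = X; n_I = 1.87 (inert).
n_T = Σnᵢ = 2.87 + X.
With p_i = (n_i/n_T)P, K = p_E p_D / (p_C).
Substituting and setting equal to 0.146 bar gives a polynomial in X; the root in (0,1) is X = 0.223.

X = 0.223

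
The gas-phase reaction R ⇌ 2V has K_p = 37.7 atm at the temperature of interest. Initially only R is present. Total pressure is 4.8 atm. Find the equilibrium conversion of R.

Let X = conversion of R (basis 1 mol R); extent of reaction ξ = X.
Species balance: n_R = 1 − X; n_V = 2X.
n_T = Σnᵢ = 1 + X.
Mole fractions y_i = n_i/n_T; K_p = p_V^2 / (p_R) with p_i = y_i·P.
Equating to 37.7 atm and solving on 0 < X < 1: X = 0.814.

X = 0.814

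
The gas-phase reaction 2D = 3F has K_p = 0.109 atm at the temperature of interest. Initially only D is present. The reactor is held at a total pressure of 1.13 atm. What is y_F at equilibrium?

y_F = 0.346

Let X = conversion of D (basis 1 mol D); extent of reaction ξ = 0.5X.
Species balance: n_D = 1 − X; n_F = 1.5X.
n_T = Σnᵢ = 1 + 0.5X.
Mole fractions y_i = n_i/n_T; K_p = p_F^3 / (p_D^2) with p_i = y_i·P.
Setting this equal to 0.109 atm and taking the physical root (0 < X < 1) gives X = 0.260.
Then n_F = 0.391, n_T = 1.13, so y_F = 0.346.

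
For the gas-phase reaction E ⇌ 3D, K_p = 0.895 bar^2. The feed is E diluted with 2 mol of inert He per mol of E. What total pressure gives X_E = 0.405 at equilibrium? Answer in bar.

Let X = conversion of E (basis 1 mol E); extent of reaction ξ = X.
Moles: n_E = 1 − X; n_D = 3X; n_I = 2 (inert).
n_T = Σnᵢ = 3 + 2X.
K_p = p_D^3 / (p_E) with p_i = (n_i/n_T)·P.
At X = 0.405: the mole-fraction product g(X) = Π y_i^ν_i = 0.2077. Since K_p = g(X)·P^{2}, P = (K_p/g)^(1/2) = (0.895/0.2077)^(1/2) = 2.08 bar.

P = 2.08 bar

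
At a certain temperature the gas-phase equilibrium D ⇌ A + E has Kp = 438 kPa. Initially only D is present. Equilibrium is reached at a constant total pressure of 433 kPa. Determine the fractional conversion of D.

X = 0.709

Take 1 mol D as basis and let X be its fractional conversion, so ξ = X.
Moles: n_D = 1 − X; n_A = X; n_E = X.
n_T = Σnᵢ = 1 + X.
With p_i = (n_i/n_T)P, Kp = p_A p_E / (p_D).
Equating to 438 kPa and solving on 0 < X < 1: X = 0.709.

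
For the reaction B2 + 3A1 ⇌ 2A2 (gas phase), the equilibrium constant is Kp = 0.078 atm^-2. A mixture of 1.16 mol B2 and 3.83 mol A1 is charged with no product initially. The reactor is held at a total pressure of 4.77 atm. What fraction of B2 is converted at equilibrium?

Let X = conversion of B2 (basis 1.16 mol B2); extent of reaction ξ = 1.16X.
At extent ξ: n_B2 = 1.16 − 1.16X; n_A1 = 3.83 − 3.48X; n_A2 = 2.32X.
n_T = Σnᵢ = 4.99 − 2.32X.
With p_i = (n_i/n_T)P, Kp = p_A2^2 / (p_B2 p_A1^3).
Substituting and setting equal to 0.078 atm^-2 gives a polynomial in X; the root in (0,1) is X = 0.424.

X = 0.424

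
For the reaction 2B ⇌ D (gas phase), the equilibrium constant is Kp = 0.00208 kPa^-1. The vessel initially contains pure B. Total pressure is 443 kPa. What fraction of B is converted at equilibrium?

Basis: 1 mol B initially; let X = conversion of B. Extent ξ = 0.5X.
At extent ξ: n_B = 1 − X; n_D = 0.5X.
Summing: n_T = 1 − 0.5X.
y_i = n_i/n_T, p_i = y_i·P. Kp = p_D / (p_B^2).
This yields a degree-2 equation in X; solving on (0,1), X = 0.538.

X = 0.538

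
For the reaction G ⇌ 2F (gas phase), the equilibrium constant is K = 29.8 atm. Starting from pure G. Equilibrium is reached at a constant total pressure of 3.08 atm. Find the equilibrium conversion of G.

Let X = conversion of G (basis 1 mol G); extent of reaction ξ = X.
At extent ξ: n_G = 1 − X; n_F = 2X.
Summing: n_T = 1 + X.
Mole fractions y_i = n_i/n_T; K = p_F^2 / (p_G) with p_i = y_i·P.
This yields a degree-2 equation in X; solving on (0,1), X = 0.841.

X = 0.841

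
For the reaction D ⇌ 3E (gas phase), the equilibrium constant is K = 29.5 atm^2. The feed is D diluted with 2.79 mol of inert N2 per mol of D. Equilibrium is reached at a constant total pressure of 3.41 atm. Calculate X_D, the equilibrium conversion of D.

X = 0.808

Let X = conversion of D (basis 1 mol D); extent of reaction ξ = X.
Mole table: n_D = 1 − X; n_E = 3X; n_I = 2.79 (inert).
Total moles n_T = 3.79 + 2X.
y_i = n_i/n_T, p_i = y_i·P. K = p_E^3 / (p_D).
Equating to 29.5 atm^2 and solving on 0 < X < 1: X = 0.808.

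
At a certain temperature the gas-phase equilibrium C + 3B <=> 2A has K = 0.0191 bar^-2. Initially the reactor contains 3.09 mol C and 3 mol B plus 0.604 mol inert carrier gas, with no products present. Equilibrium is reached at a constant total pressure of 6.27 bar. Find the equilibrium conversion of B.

X = 0.336

Basis: 3 mol B initially; let X = conversion of B. Extent ξ = X.
Mole table: n_C = 3.09 − X; n_B = 3 − 3X; n_A = 2X; n_I = 0.604 (inert).
Total moles n_T = 6.69 − 2X.
With p_i = (n_i/n_T)P, K = p_A^2 / (p_C p_B^3).
Setting this equal to 0.0191 bar^-2 and taking the physical root (0 < X < 1) gives X = 0.336.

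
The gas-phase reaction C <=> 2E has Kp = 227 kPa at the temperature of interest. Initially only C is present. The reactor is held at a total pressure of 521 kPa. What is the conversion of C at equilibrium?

X = 0.313

Take 1 mol C as basis and let X be its fractional conversion, so ξ = X.
At extent ξ: n_C = 1 − X; n_E = 2X.
Total moles n_T = 1 + X.
Mole fractions y_i = n_i/n_T; Kp = p_E^2 / (p_C) with p_i = y_i·P.
Equating to 227 kPa and solving on 0 < X < 1: X = 0.313.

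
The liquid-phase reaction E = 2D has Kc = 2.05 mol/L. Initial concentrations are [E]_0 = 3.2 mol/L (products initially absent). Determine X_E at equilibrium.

X = 0.328

Let X = conversion of E; extent ξ = 3.2·X mol/L.
Concentrations: [E] = 3.2 − 3.2X; [D] = 6.4X.
Kc = [D]^2 / ([E]).
Equating to 2.05 mol/L: the physical root is X = 0.328.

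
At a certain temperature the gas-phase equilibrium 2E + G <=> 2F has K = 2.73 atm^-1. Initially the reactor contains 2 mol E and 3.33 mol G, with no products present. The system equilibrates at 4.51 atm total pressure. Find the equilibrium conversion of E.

X = 0.725

Basis: 2 mol E initially; let X = conversion of E. Extent ξ = X.
Moles: n_E = 2 − 2X; n_G = 3.33 − X; n_F = 2X.
n_T = Σnᵢ = 5.33 − X.
y_i = n_i/n_T, p_i = y_i·P. K = p_F^2 / (p_E^2 p_G).
Substituting and setting equal to 2.73 atm^-1 gives a polynomial in X; the root in (0,1) is X = 0.725.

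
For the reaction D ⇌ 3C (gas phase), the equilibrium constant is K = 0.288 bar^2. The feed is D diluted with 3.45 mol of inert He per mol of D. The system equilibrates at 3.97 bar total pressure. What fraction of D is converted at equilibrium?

Basis: 1 mol D initially; let X = conversion of D. Extent ξ = X.
Mole table: n_D = 1 − X; n_C = 3X; n_I = 3.45 (inert).
n_T = Σnᵢ = 4.45 + 2X.
Mole fractions y_i = n_i/n_T; K = p_C^3 / (p_D) with p_i = y_i·P.
This yields a degree-3 equation in X; solving on (0,1), X = 0.232.

X = 0.232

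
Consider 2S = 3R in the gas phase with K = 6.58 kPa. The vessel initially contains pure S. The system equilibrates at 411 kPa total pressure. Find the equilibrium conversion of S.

Let X = conversion of S (basis 1 mol S); extent of reaction ξ = 0.5X.
Moles: n_S = 1 − X; n_R = 1.5X.
Summing: n_T = 1 + 0.5X.
Mole fractions y_i = n_i/n_T; K = p_R^3 / (p_S^2) with p_i = y_i·P.
Equating to 6.58 kPa and solving on 0 < X < 1: X = 0.154.

X = 0.154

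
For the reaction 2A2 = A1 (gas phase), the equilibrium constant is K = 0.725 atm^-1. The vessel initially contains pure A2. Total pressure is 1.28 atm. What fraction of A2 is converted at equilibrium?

X = 0.539

Let X = conversion of A2 (basis 1 mol A2); extent of reaction ξ = 0.5X.
Mole table: n_A2 = 1 − X; n_A1 = 0.5X.
Summing: n_T = 1 − 0.5X.
y_i = n_i/n_T, p_i = y_i·P. K = p_A1 / (p_A2^2).
Substituting and setting equal to 0.725 atm^-1 gives a polynomial in X; the root in (0,1) is X = 0.539.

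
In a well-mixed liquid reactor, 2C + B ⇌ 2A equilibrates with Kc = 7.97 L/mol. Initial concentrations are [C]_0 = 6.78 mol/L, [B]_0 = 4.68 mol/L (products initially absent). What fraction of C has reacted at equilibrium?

Let X = conversion of C; extent ξ = 6.78X/2 mol/L.
Concentrations: [C] = 6.78 − 6.78X; [B] = 4.68 − 3.39X; [A] = 6.78X.
Kc = [A]^2 / ([C]^2 [B]).
Solving Kc = 7.97 for X ∈ (0,1): X = 0.799.

X = 0.799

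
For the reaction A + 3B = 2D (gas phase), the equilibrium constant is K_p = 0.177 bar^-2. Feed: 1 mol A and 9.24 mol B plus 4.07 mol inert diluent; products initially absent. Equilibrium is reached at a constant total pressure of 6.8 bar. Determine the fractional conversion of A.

X = 0.827

Let X = conversion of A (basis 1 mol A); extent of reaction ξ = X.
Mole table: n_A = 1 − X; n_B = 9.24 − 3X; n_D = 2X; n_I = 4.07 (inert).
Summing: n_T = 14.3 − 2X.
Mole fractions y_i = n_i/n_T; K_p = p_D^2 / (p_A p_B^3) with p_i = y_i·P.
Substituting and setting equal to 0.177 bar^-2 gives a polynomial in X; the root in (0,1) is X = 0.827.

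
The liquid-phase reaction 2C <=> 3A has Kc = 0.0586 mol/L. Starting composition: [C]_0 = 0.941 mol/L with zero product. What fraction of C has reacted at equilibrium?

X = 0.223

Let X = conversion of C; extent ξ = 0.941X/2 mol/L.
Concentrations: [C] = 0.941 − 0.941X; [A] = 1.41X.
Kc = [A]^3 / ([C]^2).
Equating to 0.0586 mol/L: the physical root is X = 0.223.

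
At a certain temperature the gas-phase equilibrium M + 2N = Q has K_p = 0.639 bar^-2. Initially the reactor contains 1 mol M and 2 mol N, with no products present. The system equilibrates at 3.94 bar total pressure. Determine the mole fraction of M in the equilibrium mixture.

y_M = 0.210

Basis: 1 mol M initially; let X = conversion of M. Extent ξ = X.
At extent ξ: n_M = 1 − X; n_N = 2 − 2X; n_Q = X.
Summing: n_T = 3 − 2X.
Mole fractions y_i = n_i/n_T; K_p = p_Q / (p_M p_N^2) with p_i = y_i·P.
Equating to 0.639 bar^-2 and solving on 0 < X < 1: X = 0.637.
Then n_M = 0.363, n_T = 1.73, so y_M = 0.210.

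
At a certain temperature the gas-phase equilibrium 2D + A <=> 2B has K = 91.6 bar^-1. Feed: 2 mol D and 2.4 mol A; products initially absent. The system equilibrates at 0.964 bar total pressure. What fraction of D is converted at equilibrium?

Let X = conversion of D (basis 2 mol D); extent of reaction ξ = X.
Mole table: n_D = 2 − 2X; n_A = 2.4 − X; n_B = 2X.
Total moles n_T = 4.4 − X.
With p_i = (n_i/n_T)P, K = p_B^2 / (p_D^2 p_A).
Setting this equal to 91.6 bar^-1 and taking the physical root (0 < X < 1) gives X = 0.861.

X = 0.861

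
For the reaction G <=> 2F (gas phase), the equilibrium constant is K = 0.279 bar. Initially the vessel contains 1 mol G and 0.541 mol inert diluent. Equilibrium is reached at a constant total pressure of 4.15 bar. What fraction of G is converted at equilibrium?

Basis: 1 mol G initially; let X = conversion of G. Extent ξ = X.
Moles: n_G = 1 − X; n_F = 2X; n_I = 0.541 (inert).
n_T = Σnᵢ = 1.54 + X.
y_i = n_i/n_T, p_i = y_i·P. K = p_F^2 / (p_G).
Setting this equal to 0.279 bar and taking the physical root (0 < X < 1) gives X = 0.155.

X = 0.155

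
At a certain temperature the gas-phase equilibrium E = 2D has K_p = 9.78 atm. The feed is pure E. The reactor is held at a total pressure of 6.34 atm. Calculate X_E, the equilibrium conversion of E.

X = 0.528

Basis: 1 mol E initially; let X = conversion of E. Extent ξ = X.
Moles: n_E = 1 − X; n_D = 2X.
Summing: n_T = 1 + X.
y_i = n_i/n_T, p_i = y_i·P. K_p = p_D^2 / (p_E).
Setting this equal to 9.78 atm and taking the physical root (0 < X < 1) gives X = 0.528.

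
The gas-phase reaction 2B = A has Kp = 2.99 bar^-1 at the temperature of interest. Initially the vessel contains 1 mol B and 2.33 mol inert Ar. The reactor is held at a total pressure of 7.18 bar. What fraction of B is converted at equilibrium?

X = 0.770

Take 1 mol B as basis and let X be its fractional conversion, so ξ = 0.5X.
Species balance: n_B = 1 − X; n_A = 0.5X; n_I = 2.33 (inert).
n_T = Σnᵢ = 3.33 − 0.5X.
y_i = n_i/n_T, p_i = y_i·P. Kp = p_A / (p_B^2).
Substituting and setting equal to 2.99 bar^-1 gives a polynomial in X; the root in (0,1) is X = 0.770.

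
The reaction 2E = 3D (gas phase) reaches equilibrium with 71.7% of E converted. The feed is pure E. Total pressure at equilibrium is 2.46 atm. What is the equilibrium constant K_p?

K_p = 28.1 atm

Take 1 mol E as basis and let X be its fractional conversion, so ξ = 0.5X.
Moles: n_E = 1 − X; n_D = 1.5X.
Total moles n_T = 1 + 0.5X.
At X = 0.717: n_E = 0.283, n_D = 1.08, n_T = 1.36.
p_i = (n_i/n_T)·P. K_p = p_D^3 / (p_E^2) = 28.1 atm.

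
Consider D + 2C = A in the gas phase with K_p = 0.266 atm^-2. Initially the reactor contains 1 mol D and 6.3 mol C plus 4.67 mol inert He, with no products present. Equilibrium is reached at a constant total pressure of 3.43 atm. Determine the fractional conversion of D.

Take 1 mol D as basis and let X be its fractional conversion, so ξ = X.
At extent ξ: n_D = 1 − X; n_C = 6.3 − 2X; n_A = X; n_I = 4.67 (inert).
Summing: n_T = 12 − 2X.
With p_i = (n_i/n_T)P, K_p = p_A / (p_D p_C^2).
Substituting and setting equal to 0.266 atm^-2 gives a polynomial in X; the root in (0,1) is X = 0.429.

X = 0.429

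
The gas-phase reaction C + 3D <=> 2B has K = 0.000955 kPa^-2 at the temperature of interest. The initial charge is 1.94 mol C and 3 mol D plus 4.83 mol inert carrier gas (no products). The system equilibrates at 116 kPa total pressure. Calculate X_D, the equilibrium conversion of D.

X = 0.480

Let X = conversion of D (basis 3 mol D); extent of reaction ξ = X.
At extent ξ: n_C = 1.94 − X; n_D = 3 − 3X; n_B = 2X; n_I = 4.83 (inert).
n_T = Σnᵢ = 9.77 − 2X.
Mole fractions y_i = n_i/n_T; K = p_B^2 / (p_C p_D^3) with p_i = y_i·P.
Setting this equal to 0.000955 kPa^-2 and taking the physical root (0 < X < 1) gives X = 0.480.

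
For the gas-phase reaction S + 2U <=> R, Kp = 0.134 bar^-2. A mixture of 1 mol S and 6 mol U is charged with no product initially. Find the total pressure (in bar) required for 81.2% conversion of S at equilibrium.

P = 6.97 bar

Take 1 mol S as basis and let X be its fractional conversion, so ξ = X.
Moles: n_S = 1 − X; n_U = 6 − 2X; n_R = X.
n_T = Σnᵢ = 7 − 2X.
Kp = p_R / (p_S p_U^2) with p_i = (n_i/n_T)·P.
At X = 0.812: the mole-fraction product g(X) = Π y_i^ν_i = 6.519. Since Kp = g(X)·P^{-2}, P = (g/Kp)^(1/2) = (6.519/0.134)^(1/2) = 6.97 bar.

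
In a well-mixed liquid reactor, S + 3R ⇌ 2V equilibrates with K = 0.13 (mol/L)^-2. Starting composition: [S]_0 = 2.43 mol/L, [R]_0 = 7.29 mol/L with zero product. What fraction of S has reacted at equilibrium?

Let X = conversion of S; extent ξ = 2.43·X mol/L.
Concentrations: [S] = 2.43 − 2.43X; [R] = 7.29 − 7.29X; [V] = 4.86X.
K = [V]^2 / ([S] [R]^3).
Equating to 0.13 (mol/L)^-2: the physical root is X = 0.521.

X = 0.521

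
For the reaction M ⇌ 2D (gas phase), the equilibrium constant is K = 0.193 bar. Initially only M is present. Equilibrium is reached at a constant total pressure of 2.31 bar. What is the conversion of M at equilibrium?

Basis: 1 mol M initially; let X = conversion of M. Extent ξ = X.
Moles: n_M = 1 − X; n_D = 2X.
Summing: n_T = 1 + X.
With p_i = (n_i/n_T)P, K = p_D^2 / (p_M).
Setting this equal to 0.193 bar and taking the physical root (0 < X < 1) gives X = 0.143.

X = 0.143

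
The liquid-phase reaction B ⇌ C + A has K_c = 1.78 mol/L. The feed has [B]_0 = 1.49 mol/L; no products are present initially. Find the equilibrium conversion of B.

Let X = conversion of B; extent ξ = 1.49·X mol/L.
Concentrations: [B] = 1.49 − 1.49X; [C] = 1.49X; [A] = 1.49X.
K_c = [C] [A] / ([B]).
This equals 1.78 at X = 0.648 (the root in 0 < X < 1).

X = 0.648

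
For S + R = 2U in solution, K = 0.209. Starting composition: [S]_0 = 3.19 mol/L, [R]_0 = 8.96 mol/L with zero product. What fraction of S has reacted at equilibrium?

Let X = conversion of S; extent ξ = 3.19·X mol/L.
Concentrations: [S] = 3.19 − 3.19X; [R] = 8.96 − 3.19X; [U] = 6.38X.
K = [U]^2 / ([S] [R]).
This equals 0.209 at X = 0.302 (the root in 0 < X < 1).

X = 0.302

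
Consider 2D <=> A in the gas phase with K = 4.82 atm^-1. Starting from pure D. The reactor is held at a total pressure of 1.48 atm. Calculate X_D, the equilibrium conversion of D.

X = 0.816

Take 1 mol D as basis and let X be its fractional conversion, so ξ = 0.5X.
Moles: n_D = 1 − X; n_A = 0.5X.
n_T = Σnᵢ = 1 − 0.5X.
y_i = n_i/n_T, p_i = y_i·P. K = p_A / (p_D^2).
Setting this equal to 4.82 atm^-1 and taking the physical root (0 < X < 1) gives X = 0.816.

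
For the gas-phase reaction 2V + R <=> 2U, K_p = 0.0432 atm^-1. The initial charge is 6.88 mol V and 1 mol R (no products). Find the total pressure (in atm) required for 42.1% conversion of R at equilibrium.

P = 5.8 atm

Basis: 1 mol R initially; let X = conversion of R. Extent ξ = X.
Mole table: n_V = 6.88 − 2X; n_R = 1 − X; n_U = 2X.
Total moles n_T = 7.88 − X.
K_p = p_U^2 / (p_V^2 p_R) with p_i = (n_i/n_T)·P.
At X = 0.421: the mole-fraction product g(X) = Π y_i^ν_i = 0.2505. Since K_p = g(X)·P^{-1}, P = (g/K_p)^(1/1) = (0.2505/0.0432)^(1/1) = 5.8 atm.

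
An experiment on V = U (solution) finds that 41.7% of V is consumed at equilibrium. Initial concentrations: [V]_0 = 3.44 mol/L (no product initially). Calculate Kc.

Kc = 0.715

Let X = conversion of V.
Concentrations: [V] = 3.44 − 3.44X; [U] = 3.44X.
At X = 0.417: [V] = 2.01, [U] = 1.43.
Kc = [U] / ([V]) = 0.715.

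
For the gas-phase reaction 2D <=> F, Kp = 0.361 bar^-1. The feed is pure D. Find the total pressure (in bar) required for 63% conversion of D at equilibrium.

Let X = conversion of D (basis 1 mol D); extent of reaction ξ = 0.5X.
At extent ξ: n_D = 1 − X; n_F = 0.5X.
Summing: n_T = 1 − 0.5X.
Kp = p_F / (p_D^2) with p_i = (n_i/n_T)·P.
At X = 0.63: the mole-fraction product g(X) = Π y_i^ν_i = 1.576. Since Kp = g(X)·P^{-1}, P = (g/Kp)^(1/1) = (1.576/0.361)^(1/1) = 4.37 bar.

P = 4.37 bar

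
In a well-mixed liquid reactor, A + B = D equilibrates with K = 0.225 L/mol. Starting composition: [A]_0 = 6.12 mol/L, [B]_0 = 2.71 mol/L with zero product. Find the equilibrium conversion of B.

X = 0.515

Let X = conversion of B; extent ξ = 2.71·X mol/L.
Concentrations: [A] = 6.12 − 2.71X; [B] = 2.71 − 2.71X; [D] = 2.71X.
K = [D] / ([A] [B]).
Equating to 0.225 L/mol: the physical root is X = 0.515.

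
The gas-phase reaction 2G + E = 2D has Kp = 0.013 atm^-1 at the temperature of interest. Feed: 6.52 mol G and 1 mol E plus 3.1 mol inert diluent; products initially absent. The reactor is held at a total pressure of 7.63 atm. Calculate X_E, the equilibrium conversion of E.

X = 0.254

Take 1 mol E as basis and let X be its fractional conversion, so ξ = X.
Mole table: n_G = 6.52 − 2X; n_E = 1 − X; n_D = 2X; n_I = 3.1 (inert).
n_T = Σnᵢ = 10.6 − X.
y_i = n_i/n_T, p_i = y_i·P. Kp = p_D^2 / (p_G^2 p_E).
Substituting and setting equal to 0.013 atm^-1 gives a polynomial in X; the root in (0,1) is X = 0.254.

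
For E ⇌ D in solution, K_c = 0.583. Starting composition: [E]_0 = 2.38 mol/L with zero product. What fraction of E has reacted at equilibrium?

X = 0.368

Let X = conversion of E; extent ξ = 2.38·X mol/L.
Concentrations: [E] = 2.38 − 2.38X; [D] = 2.38X.
K_c = [D] / ([E]).
Equating to 0.583: the physical root is X = 0.368.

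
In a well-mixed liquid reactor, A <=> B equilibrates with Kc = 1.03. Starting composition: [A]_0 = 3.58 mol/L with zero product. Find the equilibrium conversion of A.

X = 0.507

Let X = conversion of A; extent ξ = 3.58·X mol/L.
Concentrations: [A] = 3.58 − 3.58X; [B] = 3.58X.
Kc = [B] / ([A]).
This equals 1.03 at X = 0.507 (the root in 0 < X < 1).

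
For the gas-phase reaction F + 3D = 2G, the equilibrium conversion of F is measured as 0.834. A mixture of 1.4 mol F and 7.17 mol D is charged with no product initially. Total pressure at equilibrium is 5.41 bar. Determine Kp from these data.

Let X = conversion of F (basis 1.4 mol F); extent of reaction ξ = 1.4X.
Species balance: n_F = 1.4 − 1.4X; n_D = 7.17 − 4.2X; n_G = 2.8X.
Total moles n_T = 8.57 − 2.8X.
At X = 0.834: n_F = 0.232, n_D = 3.67, n_G = 2.34, n_T = 6.23.
p_i = (n_i/n_T)·P. Kp = p_G^2 / (p_F p_D^3) = 0.632 bar^-2.

Kp = 0.632 bar^-2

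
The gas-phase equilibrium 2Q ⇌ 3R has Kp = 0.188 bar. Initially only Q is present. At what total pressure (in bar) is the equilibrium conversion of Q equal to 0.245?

P = 2.42 bar

Basis: 1 mol Q initially; let X = conversion of Q. Extent ξ = 0.5X.
Species balance: n_Q = 1 − X; n_R = 1.5X.
Summing: n_T = 1 + 0.5X.
Kp = p_R^3 / (p_Q^2) with p_i = (n_i/n_T)·P.
At X = 0.245: the mole-fraction product g(X) = Π y_i^ν_i = 0.07757. Since Kp = g(X)·P^{1}, P = (Kp/g)^(1/1) = (0.188/0.07757)^(1/1) = 2.42 bar.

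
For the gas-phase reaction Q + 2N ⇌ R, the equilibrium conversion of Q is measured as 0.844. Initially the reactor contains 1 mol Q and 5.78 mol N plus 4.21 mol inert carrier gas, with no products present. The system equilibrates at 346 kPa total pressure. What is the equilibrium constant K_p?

Let X = conversion of Q (basis 1 mol Q); extent of reaction ξ = X.
Species balance: n_Q = 1 − X; n_N = 5.78 − 2X; n_R = X; n_I = 4.21 (inert).
Total moles n_T = 11 − 2X.
At X = 0.844: n_Q = 0.156, n_N = 4.09, n_R = 0.844, n_T = 9.3.
p_i = (n_i/n_T)·P. K_p = p_R / (p_Q p_N^2) = 0.000234 kPa^-2.

K_p = 0.000234 kPa^-2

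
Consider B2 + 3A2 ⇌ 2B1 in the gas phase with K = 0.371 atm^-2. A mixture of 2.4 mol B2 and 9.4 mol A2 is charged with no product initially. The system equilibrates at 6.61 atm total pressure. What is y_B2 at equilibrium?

Let X = conversion of B2 (basis 2.4 mol B2); extent of reaction ξ = 2.4X.
Species balance: n_B2 = 2.4 − 2.4X; n_A2 = 9.4 − 7.2X; n_B1 = 4.8X.
n_T = Σnᵢ = 11.8 − 4.8X.
y_i = n_i/n_T, p_i = y_i·P. K = p_B1^2 / (p_B2 p_A2^3).
Substituting and setting equal to 0.371 atm^-2 gives a polynomial in X; the root in (0,1) is X = 0.718.
Then n_B2 = 0.676, n_T = 8.35, so y_B2 = 0.081.

y_B2 = 0.081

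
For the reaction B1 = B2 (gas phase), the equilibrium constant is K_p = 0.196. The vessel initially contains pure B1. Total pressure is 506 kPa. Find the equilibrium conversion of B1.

Let X = conversion of B1 (basis 1 mol B1); extent of reaction ξ = X.
At extent ξ: n_B1 = 1 − X; n_B2 = X.
Since Δν = 0, n_T = 1 throughout.
y_i = n_i/n_T, p_i = y_i·P. K_p = p_B2 / (p_B1).
This yields a degree-1 equation in X; solving on (0,1), X = 0.164.

X = 0.164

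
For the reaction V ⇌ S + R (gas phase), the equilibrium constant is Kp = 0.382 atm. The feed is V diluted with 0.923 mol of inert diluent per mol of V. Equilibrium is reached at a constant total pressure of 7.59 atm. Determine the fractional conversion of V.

X = 0.282

Let X = conversion of V (basis 1 mol V); extent of reaction ξ = X.
Mole table: n_V = 1 − X; n_S = X; n_R = X; n_I = 0.923 (inert).
Total moles n_T = 1.92 + X.
y_i = n_i/n_T, p_i = y_i·P. Kp = p_S p_R / (p_V).
This yields a degree-2 equation in X; solving on (0,1), X = 0.282.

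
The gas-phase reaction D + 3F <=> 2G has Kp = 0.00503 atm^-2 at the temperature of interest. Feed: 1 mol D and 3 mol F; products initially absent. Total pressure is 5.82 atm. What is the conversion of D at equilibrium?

Basis: 1 mol D initially; let X = conversion of D. Extent ξ = X.
Mole table: n_D = 1 − X; n_F = 3 − 3X; n_G = 2X.
n_T = Σnᵢ = 4 − 2X.
Mole fractions y_i = n_i/n_T; Kp = p_G^2 / (p_D p_F^3) with p_i = y_i·P.
Setting this equal to 0.00503 atm^-2 and taking the physical root (0 < X < 1) gives X = 0.193.

X = 0.193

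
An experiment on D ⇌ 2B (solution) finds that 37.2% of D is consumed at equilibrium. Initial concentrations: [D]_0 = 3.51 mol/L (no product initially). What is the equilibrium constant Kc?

Let X = conversion of D.
Concentrations: [D] = 3.51 − 3.51X; [B] = 7.02X.
At X = 0.372: [D] = 2.2, [B] = 2.61.
Kc = [B]^2 / ([D]) = 3.09 mol/L.

Kc = 3.09 mol/L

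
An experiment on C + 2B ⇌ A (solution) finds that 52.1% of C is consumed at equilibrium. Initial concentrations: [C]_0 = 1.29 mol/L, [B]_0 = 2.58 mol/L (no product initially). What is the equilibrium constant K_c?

K_c = 0.712 (mol/L)^-2

Let X = conversion of C.
Concentrations: [C] = 1.29 − 1.29X; [B] = 2.58 − 2.58X; [A] = 1.29X.
At X = 0.521: [C] = 0.618, [B] = 1.24, [A] = 0.672.
K_c = [A] / ([C] [B]^2) = 0.712 (mol/L)^-2.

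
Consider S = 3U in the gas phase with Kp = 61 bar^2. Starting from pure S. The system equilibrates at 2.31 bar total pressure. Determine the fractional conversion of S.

X = 0.815

Let X = conversion of S (basis 1 mol S); extent of reaction ξ = X.
Moles: n_S = 1 − X; n_U = 3X.
n_T = Σnᵢ = 1 + 2X.
y_i = n_i/n_T, p_i = y_i·P. Kp = p_U^3 / (p_S).
Setting this equal to 61 bar^2 and taking the physical root (0 < X < 1) gives X = 0.815.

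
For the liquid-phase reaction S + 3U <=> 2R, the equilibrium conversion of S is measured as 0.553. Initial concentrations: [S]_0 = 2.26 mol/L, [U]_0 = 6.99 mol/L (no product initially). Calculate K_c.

Let X = conversion of S.
Concentrations: [S] = 2.26 − 2.26X; [U] = 6.99 − 6.78X; [R] = 4.52X.
At X = 0.553: [S] = 1.01, [U] = 3.24, [R] = 2.5.
K_c = [R]^2 / ([S] [U]^3) = 0.182 (mol/L)^-2.

K_c = 0.182 (mol/L)^-2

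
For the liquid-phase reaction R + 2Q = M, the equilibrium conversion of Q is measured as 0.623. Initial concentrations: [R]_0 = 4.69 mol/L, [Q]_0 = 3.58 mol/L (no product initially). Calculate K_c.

K_c = 0.171 (mol/L)^-2

Let X = conversion of Q.
Concentrations: [R] = 4.69 − 1.79X; [Q] = 3.58 − 3.58X; [M] = 1.79X.
At X = 0.623: [R] = 3.57, [Q] = 1.35, [M] = 1.12.
K_c = [M] / ([R] [Q]^2) = 0.171 (mol/L)^-2.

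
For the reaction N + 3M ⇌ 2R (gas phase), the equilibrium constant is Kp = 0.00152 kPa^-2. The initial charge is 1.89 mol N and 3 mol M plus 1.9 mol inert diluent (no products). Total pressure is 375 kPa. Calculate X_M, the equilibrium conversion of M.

X = 0.781

Basis: 3 mol M initially; let X = conversion of M. Extent ξ = X.
At extent ξ: n_N = 1.89 − X; n_M = 3 − 3X; n_R = 2X; n_I = 1.9 (inert).
Total moles n_T = 6.79 − 2X.
With p_i = (n_i/n_T)P, Kp = p_R^2 / (p_N p_M^3).
Setting this equal to 0.00152 kPa^-2 and taking the physical root (0 < X < 1) gives X = 0.781.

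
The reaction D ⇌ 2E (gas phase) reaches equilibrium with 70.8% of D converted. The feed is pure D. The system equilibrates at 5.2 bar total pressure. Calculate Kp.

Kp = 20.9 bar

Let X = conversion of D (basis 1 mol D); extent of reaction ξ = X.
Species balance: n_D = 1 − X; n_E = 2X.
n_T = Σnᵢ = 1 + X.
At X = 0.708: n_D = 0.292, n_E = 1.42, n_T = 1.71.
p_i = (n_i/n_T)·P. Kp = p_E^2 / (p_D) = 20.9 bar.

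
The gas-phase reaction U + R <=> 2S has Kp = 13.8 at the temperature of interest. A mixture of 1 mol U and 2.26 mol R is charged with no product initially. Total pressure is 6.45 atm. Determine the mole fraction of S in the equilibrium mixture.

y_S = 0.522

Basis: 1 mol U initially; let X = conversion of U. Extent ξ = X.
At extent ξ: n_U = 1 − X; n_R = 2.26 − X; n_S = 2X.
Since Δν = 0, n_T = 3.26 throughout.
y_i = n_i/n_T, p_i = y_i·P. Kp = p_S^2 / (p_U p_R).
This yields a degree-2 equation in X; solving on (0,1), X = 0.851.
Then n_S = 1.7, n_T = 3.26, so y_S = 0.522.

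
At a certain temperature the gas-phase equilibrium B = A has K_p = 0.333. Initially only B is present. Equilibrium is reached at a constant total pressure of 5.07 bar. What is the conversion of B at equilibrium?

Take 1 mol B as basis and let X be its fractional conversion, so ξ = X.
Moles: n_B = 1 − X; n_A = X.
n_T stays at 1 (no change in mole number).
With p_i = (n_i/n_T)P, K_p = p_A / (p_B).
Equating to 0.333 and solving on 0 < X < 1: X = 0.250.

X = 0.250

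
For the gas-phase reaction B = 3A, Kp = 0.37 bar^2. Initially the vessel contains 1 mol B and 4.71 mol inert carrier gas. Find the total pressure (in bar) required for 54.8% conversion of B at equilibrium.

Let X = conversion of B (basis 1 mol B); extent of reaction ξ = X.
Moles: n_B = 1 − X; n_A = 3X; n_I = 4.71 (inert).
Total moles n_T = 5.71 + 2X.
Kp = p_A^3 / (p_B) with p_i = (n_i/n_T)·P.
At X = 0.548: the mole-fraction product g(X) = Π y_i^ν_i = 0.2122. Since Kp = g(X)·P^{2}, P = (Kp/g)^(1/2) = (0.37/0.2122)^(1/2) = 1.32 bar.

P = 1.32 bar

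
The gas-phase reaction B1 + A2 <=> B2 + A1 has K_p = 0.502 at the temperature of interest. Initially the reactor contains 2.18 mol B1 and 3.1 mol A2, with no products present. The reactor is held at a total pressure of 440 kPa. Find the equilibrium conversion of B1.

X = 0.489

Take 2.18 mol B1 as basis and let X be its fractional conversion, so ξ = 2.18X.
Moles: n_B1 = 2.18 − 2.18X; n_A2 = 3.1 − 2.18X; n_B2 = 2.18X; n_A1 = 2.18X.
Total moles n_T = 5.28 (Δν = 0, constant).
y_i = n_i/n_T, p_i = y_i·P. K_p = p_B2 p_A1 / (p_B1 p_A2).
Substituting and setting equal to 0.502 gives a polynomial in X; the root in (0,1) is X = 0.489.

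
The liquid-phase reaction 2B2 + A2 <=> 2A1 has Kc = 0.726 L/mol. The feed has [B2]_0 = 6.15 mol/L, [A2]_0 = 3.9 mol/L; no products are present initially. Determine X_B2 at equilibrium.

Let X = conversion of B2; extent ξ = 6.15X/2 mol/L.
Concentrations: [B2] = 6.15 − 6.15X; [A2] = 3.9 − 3.08X; [A1] = 6.15X.
Kc = [A1]^2 / ([B2]^2 [A2]).
Setting equal to 0.726 and solving for X on (0,1) gives X = 0.557.

X = 0.557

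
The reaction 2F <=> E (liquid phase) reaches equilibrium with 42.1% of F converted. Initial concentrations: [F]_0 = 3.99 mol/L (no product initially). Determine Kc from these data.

Let X = conversion of F.
Concentrations: [F] = 3.99 − 3.99X; [E] = 2X.
At X = 0.421: [F] = 2.31, [E] = 0.84.
Kc = [E] / ([F]^2) = 0.157 L/mol.

Kc = 0.157 L/mol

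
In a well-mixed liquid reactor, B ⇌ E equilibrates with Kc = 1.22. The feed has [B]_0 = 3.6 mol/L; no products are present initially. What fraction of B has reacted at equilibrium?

Let X = conversion of B; extent ξ = 3.6·X mol/L.
Concentrations: [B] = 3.6 − 3.6X; [E] = 3.6X.
Kc = [E] / ([B]).
Equating to 1.22: the physical root is X = 0.550.

X = 0.550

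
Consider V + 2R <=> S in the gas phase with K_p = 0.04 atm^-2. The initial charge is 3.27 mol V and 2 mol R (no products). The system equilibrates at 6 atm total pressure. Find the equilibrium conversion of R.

Basis: 2 mol R initially; let X = conversion of R. Extent ξ = X.
Species balance: n_V = 3.27 − X; n_R = 2 − 2X; n_S = X.
Summing: n_T = 5.27 − 2X.
y_i = n_i/n_T, p_i = y_i·P. K_p = p_S / (p_V p_R^2).
Equating to 0.04 atm^-2 and solving on 0 < X < 1: X = 0.345.

X = 0.345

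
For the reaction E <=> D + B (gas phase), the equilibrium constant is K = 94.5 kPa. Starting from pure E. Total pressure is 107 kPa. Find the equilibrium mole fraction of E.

y_E = 0.187

Take 1 mol E as basis and let X be its fractional conversion, so ξ = X.
Mole table: n_E = 1 − X; n_D = X; n_B = X.
n_T = Σnᵢ = 1 + X.
With p_i = (n_i/n_T)P, K = p_D p_B / (p_E).
Setting this equal to 94.5 kPa and taking the physical root (0 < X < 1) gives X = 0.685.
Then n_E = 0.315, n_T = 1.68, so y_E = 0.187.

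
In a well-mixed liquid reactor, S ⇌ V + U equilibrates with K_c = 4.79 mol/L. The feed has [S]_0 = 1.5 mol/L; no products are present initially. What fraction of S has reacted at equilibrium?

Let X = conversion of S; extent ξ = 1.5·X mol/L.
Concentrations: [S] = 1.5 − 1.5X; [V] = 1.5X; [U] = 1.5X.
K_c = [V] [U] / ([S]).
Setting equal to 4.79 and solving for X on (0,1) gives X = 0.800.

X = 0.800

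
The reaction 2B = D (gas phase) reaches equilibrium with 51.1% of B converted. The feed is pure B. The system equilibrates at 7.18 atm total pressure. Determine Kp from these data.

Let X = conversion of B (basis 1 mol B); extent of reaction ξ = 0.5X.
Species balance: n_B = 1 − X; n_D = 0.5X.
Summing: n_T = 1 − 0.5X.
At X = 0.511: n_B = 0.489, n_D = 0.256, n_T = 0.744.
p_i = (n_i/n_T)·P. Kp = p_D / (p_B^2) = 0.111 atm^-1.

Kp = 0.111 atm^-1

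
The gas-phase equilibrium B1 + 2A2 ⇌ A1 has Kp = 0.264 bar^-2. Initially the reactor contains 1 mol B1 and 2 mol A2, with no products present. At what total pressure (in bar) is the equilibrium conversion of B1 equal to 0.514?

P = 4.06 bar

Take 1 mol B1 as basis and let X be its fractional conversion, so ξ = X.
Mole table: n_B1 = 1 − X; n_A2 = 2 − 2X; n_A1 = X.
n_T = Σnᵢ = 3 − 2X.
Kp = p_A1 / (p_B1 p_A2^2) with p_i = (n_i/n_T)·P.
At X = 0.514: the mole-fraction product g(X) = Π y_i^ν_i = 4.353. Since Kp = g(X)·P^{-2}, P = (g/Kp)^(1/2) = (4.353/0.264)^(1/2) = 4.06 bar.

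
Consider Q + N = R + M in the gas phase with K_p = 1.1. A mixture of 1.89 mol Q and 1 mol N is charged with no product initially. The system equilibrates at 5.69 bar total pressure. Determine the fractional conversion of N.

Basis: 1 mol N initially; let X = conversion of N. Extent ξ = X.
Moles: n_Q = 1.89 − X; n_N = 1 − X; n_R = X; n_M = X.
n_T stays at 2.89 (no change in mole number).
With p_i = (n_i/n_T)P, K_p = p_R p_M / (p_Q p_N).
Substituting and setting equal to 1.1 gives a polynomial in X; the root in (0,1) is X = 0.668.

X = 0.668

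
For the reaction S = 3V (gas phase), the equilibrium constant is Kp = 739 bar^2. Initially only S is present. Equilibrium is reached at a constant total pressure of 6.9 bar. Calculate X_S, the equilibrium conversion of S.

Take 1 mol S as basis and let X be its fractional conversion, so ξ = X.
At extent ξ: n_S = 1 − X; n_V = 3X.
n_T = Σnᵢ = 1 + 2X.
With p_i = (n_i/n_T)P, Kp = p_V^3 / (p_S).
Setting this equal to 739 bar^2 and taking the physical root (0 < X < 1) gives X = 0.853.

X = 0.853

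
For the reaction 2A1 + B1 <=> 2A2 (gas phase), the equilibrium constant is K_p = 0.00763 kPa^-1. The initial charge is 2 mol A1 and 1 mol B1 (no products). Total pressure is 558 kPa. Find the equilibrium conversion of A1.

X = 0.483

Take 2 mol A1 as basis and let X be its fractional conversion, so ξ = X.
Mole table: n_A1 = 2 − 2X; n_B1 = 1 − X; n_A2 = 2X.
Summing: n_T = 3 − X.
With p_i = (n_i/n_T)P, K_p = p_A2^2 / (p_A1^2 p_B1).
This yields a degree-3 equation in X; solving on (0,1), X = 0.483.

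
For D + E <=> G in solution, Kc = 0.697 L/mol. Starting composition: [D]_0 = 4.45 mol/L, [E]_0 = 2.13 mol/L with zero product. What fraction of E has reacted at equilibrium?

Let X = conversion of E; extent ξ = 2.13·X mol/L.
Concentrations: [D] = 4.45 − 2.13X; [E] = 2.13 − 2.13X; [G] = 2.13X.
Kc = [G] / ([D] [E]).
Solving Kc = 0.697 for X ∈ (0,1): X = 0.677.

X = 0.677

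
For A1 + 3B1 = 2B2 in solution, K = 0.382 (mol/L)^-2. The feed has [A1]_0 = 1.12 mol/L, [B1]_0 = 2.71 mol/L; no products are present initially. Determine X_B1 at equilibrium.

Let X = conversion of B1; extent ξ = 2.71X/3 mol/L.
Concentrations: [A1] = 1.12 − 0.903X; [B1] = 2.71 − 2.71X; [B2] = 1.81X.
K = [B2]^2 / ([A1] [B1]^3).
Equating to 0.382 (mol/L)^-2: the physical root is X = 0.478.

X = 0.478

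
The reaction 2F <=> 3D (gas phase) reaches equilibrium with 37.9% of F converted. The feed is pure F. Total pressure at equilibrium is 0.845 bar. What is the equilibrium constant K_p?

Take 1 mol F as basis and let X be its fractional conversion, so ξ = 0.5X.
Species balance: n_F = 1 − X; n_D = 1.5X.
n_T = Σnᵢ = 1 + 0.5X.
At X = 0.379: n_F = 0.621, n_D = 0.569, n_T = 1.19.
p_i = (n_i/n_T)·P. K_p = p_D^3 / (p_F^2) = 0.338 bar.

K_p = 0.338 bar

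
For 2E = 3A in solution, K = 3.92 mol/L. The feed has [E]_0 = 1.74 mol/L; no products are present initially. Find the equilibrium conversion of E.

X = 0.529

Let X = conversion of E; extent ξ = 1.74X/2 mol/L.
Concentrations: [E] = 1.74 − 1.74X; [A] = 2.61X.
K = [A]^3 / ([E]^2).
This equals 3.92 at X = 0.529 (the root in 0 < X < 1).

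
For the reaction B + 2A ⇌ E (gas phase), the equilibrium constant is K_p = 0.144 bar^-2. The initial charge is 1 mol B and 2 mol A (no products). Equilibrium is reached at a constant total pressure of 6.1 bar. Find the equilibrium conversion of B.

X = 0.547

Basis: 1 mol B initially; let X = conversion of B. Extent ξ = X.
Species balance: n_B = 1 − X; n_A = 2 − 2X; n_E = X.
n_T = Σnᵢ = 3 − 2X.
y_i = n_i/n_T, p_i = y_i·P. K_p = p_E / (p_B p_A^2).
This yields a degree-3 equation in X; solving on (0,1), X = 0.547.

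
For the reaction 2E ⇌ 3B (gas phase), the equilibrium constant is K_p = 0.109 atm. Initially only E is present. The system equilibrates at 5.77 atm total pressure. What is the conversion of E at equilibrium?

Take 1 mol E as basis and let X be its fractional conversion, so ξ = 0.5X.
At extent ξ: n_E = 1 − X; n_B = 1.5X.
Summing: n_T = 1 + 0.5X.
With p_i = (n_i/n_T)P, K_p = p_B^3 / (p_E^2).
Substituting and setting equal to 0.109 atm gives a polynomial in X; the root in (0,1) is X = 0.162.

X = 0.162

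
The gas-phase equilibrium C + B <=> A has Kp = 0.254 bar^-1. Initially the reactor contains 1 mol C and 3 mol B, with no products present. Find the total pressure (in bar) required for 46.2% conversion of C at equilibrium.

Basis: 1 mol C initially; let X = conversion of C. Extent ξ = X.
At extent ξ: n_C = 1 − X; n_B = 3 − X; n_A = X.
Summing: n_T = 4 − X.
Kp = p_A / (p_C p_B) with p_i = (n_i/n_T)·P.
At X = 0.462: the mole-fraction product g(X) = Π y_i^ν_i = 1.197. Since Kp = g(X)·P^{-1}, P = (g/Kp)^(1/1) = (1.197/0.254)^(1/1) = 4.71 bar.

P = 4.71 bar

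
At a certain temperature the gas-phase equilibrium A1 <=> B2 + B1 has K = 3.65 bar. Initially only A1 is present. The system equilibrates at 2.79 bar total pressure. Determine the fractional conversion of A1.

X = 0.753

Take 1 mol A1 as basis and let X be its fractional conversion, so ξ = X.
At extent ξ: n_A1 = 1 − X; n_B2 = X; n_B1 = X.
Total moles n_T = 1 + X.
Mole fractions y_i = n_i/n_T; K = p_B2 p_B1 / (p_A1) with p_i = y_i·P.
Equating to 3.65 bar and solving on 0 < X < 1: X = 0.753.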